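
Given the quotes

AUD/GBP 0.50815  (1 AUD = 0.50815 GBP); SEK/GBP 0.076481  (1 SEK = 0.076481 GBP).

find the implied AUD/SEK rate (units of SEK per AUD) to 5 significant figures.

AUD/SEK = 6.6441

1 AUD × 0.50815 = 0.50815 GBP
0.50815 GBP ÷ 0.076481 = 6.64413 SEK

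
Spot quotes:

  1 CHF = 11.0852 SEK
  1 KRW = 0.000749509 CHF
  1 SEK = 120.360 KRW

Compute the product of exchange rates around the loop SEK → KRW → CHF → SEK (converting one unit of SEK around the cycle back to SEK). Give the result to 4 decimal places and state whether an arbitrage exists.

Around SEK → KRW → CHF → SEK: 1 × 120.360 × 0.000749509 × 11.0852 = 1.000006
Product ≈ 1 (deviation 0.001%, within rounding noise).

1.0000 (no arbitrage)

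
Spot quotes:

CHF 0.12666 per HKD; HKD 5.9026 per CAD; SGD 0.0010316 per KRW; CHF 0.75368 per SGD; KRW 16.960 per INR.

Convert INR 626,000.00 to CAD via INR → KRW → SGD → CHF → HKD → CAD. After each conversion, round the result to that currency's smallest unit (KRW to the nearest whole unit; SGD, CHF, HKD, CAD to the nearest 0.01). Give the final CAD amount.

INR 626,000.00 × 16.960 = KRW 10,616,960
KRW 10,616,960 × 0.0010316 = SGD 10,952.46
SGD 10,952.46 × 0.75368 = CHF 8,254.65
CHF 8,254.65 ÷ 0.12666 = HKD 65,171.72
HKD 65,171.72 ÷ 5.9026 = CAD 11,041.19

CAD 11,041.19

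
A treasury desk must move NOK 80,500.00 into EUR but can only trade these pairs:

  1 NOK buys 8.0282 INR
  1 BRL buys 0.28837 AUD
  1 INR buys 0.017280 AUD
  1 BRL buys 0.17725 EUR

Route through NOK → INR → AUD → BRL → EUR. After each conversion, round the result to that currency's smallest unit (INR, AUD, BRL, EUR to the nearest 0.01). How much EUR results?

EUR 6,864.27

NOK 80,500.00 × 8.0282 = INR 646,270.10
INR 646,270.10 × 0.017280 = AUD 11,167.55
AUD 11,167.55 ÷ 0.28837 = BRL 38,726.46
BRL 38,726.46 × 0.17725 = EUR 6,864.27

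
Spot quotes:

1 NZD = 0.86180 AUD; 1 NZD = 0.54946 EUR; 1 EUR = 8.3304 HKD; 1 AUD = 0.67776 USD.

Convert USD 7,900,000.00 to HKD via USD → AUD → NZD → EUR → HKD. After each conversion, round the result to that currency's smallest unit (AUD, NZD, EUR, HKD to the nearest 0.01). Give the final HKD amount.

USD 7,900,000.00 ÷ 0.67776 = AUD 11,656,043.44
AUD 11,656,043.44 ÷ 0.86180 = NZD 13,525,230.26
NZD 13,525,230.26 × 0.54946 = EUR 7,431,573.02
EUR 7,431,573.02 × 8.3304 = HKD 61,907,975.89

HKD 61,907,975.89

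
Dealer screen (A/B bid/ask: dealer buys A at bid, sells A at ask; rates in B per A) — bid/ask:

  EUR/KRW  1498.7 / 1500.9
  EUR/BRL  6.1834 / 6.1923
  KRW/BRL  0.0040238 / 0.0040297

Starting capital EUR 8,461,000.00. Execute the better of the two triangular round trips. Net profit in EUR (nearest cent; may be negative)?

Best loop EUR → BRL → KRW → EUR:
EUR 8,461,000.00 × 6.1834 (sell EUR at bid) = BRL 52,317,747.40
BRL 52,317,747.40 ÷ 0.0040297 (buy KRW at ask) = KRW 12,983,037,794
KRW 12,983,037,794 ÷ 1500.9 (buy EUR at ask) = EUR 8,650,168.43

Net profit: EUR 189,168.43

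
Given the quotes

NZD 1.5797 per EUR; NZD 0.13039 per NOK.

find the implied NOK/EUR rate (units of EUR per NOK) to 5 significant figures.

1 NOK × 0.13039 = 0.13039 NZD
0.13039 NZD ÷ 1.5797 = 0.082541 EUR

NOK/EUR = 0.082541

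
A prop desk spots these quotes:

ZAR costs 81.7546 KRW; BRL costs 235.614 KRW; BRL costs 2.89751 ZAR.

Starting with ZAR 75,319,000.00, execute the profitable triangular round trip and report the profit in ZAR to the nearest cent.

Profitable loop is ZAR → KRW → BRL → ZAR:
ZAR 75,319,000.00 × 81.7546 = KRW 6,157,674,717
KRW 6,157,674,717 ÷ 235.614 = BRL 26,134,587.58
BRL 26,134,587.58 × 2.89751 = ZAR 75,725,228.85
Profit = ZAR 75,725,228.85 − ZAR 75,319,000.00

Profit: ZAR 406,228.85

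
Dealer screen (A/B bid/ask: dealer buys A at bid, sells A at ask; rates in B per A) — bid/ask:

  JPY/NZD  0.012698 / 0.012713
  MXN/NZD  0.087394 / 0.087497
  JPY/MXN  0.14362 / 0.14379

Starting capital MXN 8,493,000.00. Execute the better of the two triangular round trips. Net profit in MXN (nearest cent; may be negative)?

Best loop MXN → JPY → NZD → MXN:
MXN 8,493,000.00 ÷ 0.14379 (buy JPY at ask) = JPY 59,065,304
JPY 59,065,304 × 0.012698 (sell JPY at bid) = NZD 750,011.22
NZD 750,011.22 ÷ 0.087497 (buy MXN at ask) = MXN 8,571,850.75

Net profit: MXN 78,850.75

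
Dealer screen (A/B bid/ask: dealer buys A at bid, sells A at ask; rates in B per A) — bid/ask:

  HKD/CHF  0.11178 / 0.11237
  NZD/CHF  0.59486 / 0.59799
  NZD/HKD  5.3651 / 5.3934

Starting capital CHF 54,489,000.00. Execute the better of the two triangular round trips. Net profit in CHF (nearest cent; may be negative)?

Best loop CHF → NZD → HKD → CHF:
CHF 54,489,000.00 ÷ 0.59799 (buy NZD at ask) = NZD 91,120,252.85
NZD 91,120,252.85 × 5.3651 (sell NZD at bid) = HKD 488,869,268.55
HKD 488,869,268.55 × 0.11178 (sell HKD at bid) = CHF 54,645,806.84

Net profit: CHF 156,806.84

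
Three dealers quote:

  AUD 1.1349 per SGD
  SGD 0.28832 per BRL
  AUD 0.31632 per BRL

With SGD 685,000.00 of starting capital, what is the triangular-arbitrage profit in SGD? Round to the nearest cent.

Profitable loop is SGD → AUD → BRL → SGD:
SGD 685,000.00 × 1.1349 = AUD 777,406.50
AUD 777,406.50 ÷ 0.31632 = BRL 2,457,658.38
BRL 2,457,658.38 × 0.28832 = SGD 708,592.07
Profit = SGD 708,592.07 − SGD 685,000.00

Profit: SGD 23,592.07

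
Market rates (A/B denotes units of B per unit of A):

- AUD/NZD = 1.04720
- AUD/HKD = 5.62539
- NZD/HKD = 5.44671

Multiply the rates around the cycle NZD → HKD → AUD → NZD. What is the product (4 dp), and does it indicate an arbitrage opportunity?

Around NZD → HKD → AUD → NZD: 1 × 5.44671 ÷ 5.62539 × 1.04720 = 1.013938
Product > 1; profitable direction is NZD → HKD → AUD → NZD.

1.0139 (arbitrage exists)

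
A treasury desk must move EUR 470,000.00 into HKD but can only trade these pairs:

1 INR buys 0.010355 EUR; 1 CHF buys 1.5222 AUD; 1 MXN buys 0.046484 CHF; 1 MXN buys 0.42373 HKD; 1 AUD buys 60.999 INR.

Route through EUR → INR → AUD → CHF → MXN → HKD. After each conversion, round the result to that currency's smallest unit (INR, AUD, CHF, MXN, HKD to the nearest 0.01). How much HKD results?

EUR 470,000.00 ÷ 0.010355 = INR 45,388,701.11
INR 45,388,701.11 ÷ 60.999 = AUD 744,089.27
AUD 744,089.27 ÷ 1.5222 = CHF 488,824.90
CHF 488,824.90 ÷ 0.046484 = MXN 10,515,981.84
MXN 10,515,981.84 × 0.42373 = HKD 4,455,936.99

HKD 4,455,936.99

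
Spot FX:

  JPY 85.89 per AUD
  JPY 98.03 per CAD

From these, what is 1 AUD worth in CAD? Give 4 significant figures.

AUD/CAD = 0.8762

1 AUD × 85.89 = 85.89 JPY
85.89 JPY ÷ 98.03 = 0.87616 CAD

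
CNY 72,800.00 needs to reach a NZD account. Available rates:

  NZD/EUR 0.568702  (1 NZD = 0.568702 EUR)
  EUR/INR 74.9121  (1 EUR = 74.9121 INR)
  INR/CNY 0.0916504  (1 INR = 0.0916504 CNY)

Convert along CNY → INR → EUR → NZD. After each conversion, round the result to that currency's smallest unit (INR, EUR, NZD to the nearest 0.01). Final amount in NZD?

CNY 72,800.00 ÷ 0.0916504 = INR 794,322.77
INR 794,322.77 ÷ 74.9121 = EUR 10,603.40
EUR 10,603.40 ÷ 0.568702 = NZD 18,644.91

NZD 18,644.91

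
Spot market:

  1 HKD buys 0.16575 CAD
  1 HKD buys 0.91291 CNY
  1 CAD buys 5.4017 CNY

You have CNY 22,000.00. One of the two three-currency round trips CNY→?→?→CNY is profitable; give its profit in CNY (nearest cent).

Profit: CNY 431.93

Profitable loop is CNY → CAD → HKD → CNY:
CNY 22,000.00 ÷ 5.4017 = CAD 4,072.79
CAD 4,072.79 ÷ 0.16575 = HKD 24,571.90
HKD 24,571.90 × 0.91291 = CNY 22,431.93
Profit = CNY 22,431.93 − CNY 22,000.00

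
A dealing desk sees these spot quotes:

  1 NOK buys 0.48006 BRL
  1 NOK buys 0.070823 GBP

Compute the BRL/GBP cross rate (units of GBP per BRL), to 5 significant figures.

BRL/GBP = 0.14753

1 BRL ÷ 0.48006 = 2.08307 NOK
2.08307 NOK × 0.070823 = 0.147529 GBP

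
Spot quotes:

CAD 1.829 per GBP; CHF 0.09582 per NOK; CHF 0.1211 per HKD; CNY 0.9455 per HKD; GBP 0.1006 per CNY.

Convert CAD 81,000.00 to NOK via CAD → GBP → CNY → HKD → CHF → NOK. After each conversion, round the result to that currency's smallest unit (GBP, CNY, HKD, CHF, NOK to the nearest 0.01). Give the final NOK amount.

NOK 588,436.76

CAD 81,000.00 ÷ 1.829 = GBP 44,286.50
GBP 44,286.50 ÷ 0.1006 = CNY 440,223.66
CNY 440,223.66 ÷ 0.9455 = HKD 465,598.79
HKD 465,598.79 × 0.1211 = CHF 56,384.01
CHF 56,384.01 ÷ 0.09582 = NOK 588,436.76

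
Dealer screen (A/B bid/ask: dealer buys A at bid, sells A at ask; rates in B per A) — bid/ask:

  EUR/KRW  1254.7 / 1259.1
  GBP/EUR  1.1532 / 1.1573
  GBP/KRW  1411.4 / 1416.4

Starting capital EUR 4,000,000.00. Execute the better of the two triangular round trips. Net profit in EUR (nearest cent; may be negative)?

Best loop EUR → KRW → GBP → EUR:
EUR 4,000,000.00 × 1254.7 (sell EUR at bid) = KRW 5,018,800,000
KRW 5,018,800,000 ÷ 1416.4 (buy GBP at ask) = GBP 3,543,349.34
GBP 3,543,349.34 × 1.1532 (sell GBP at bid) = EUR 4,086,190.45

Net profit: EUR 86,190.45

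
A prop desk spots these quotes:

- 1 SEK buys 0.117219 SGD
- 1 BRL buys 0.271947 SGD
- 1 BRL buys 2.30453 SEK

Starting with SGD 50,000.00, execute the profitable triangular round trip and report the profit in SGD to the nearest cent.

Profitable loop is SGD → SEK → BRL → SGD:
SGD 50,000.00 ÷ 0.117219 = SEK 426,552.01
SEK 426,552.01 ÷ 2.30453 = BRL 185,092.84
BRL 185,092.84 × 0.271947 = SGD 50,335.44
Profit = SGD 50,335.44 − SGD 50,000.00

Profit: SGD 335.44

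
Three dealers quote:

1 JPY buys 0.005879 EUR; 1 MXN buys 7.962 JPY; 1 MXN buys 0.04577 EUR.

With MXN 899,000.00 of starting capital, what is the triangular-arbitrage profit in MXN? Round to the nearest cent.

Profit: MXN 20,399.82

Profitable loop is MXN → JPY → EUR → MXN:
MXN 899,000.00 × 7.962 = JPY 7,157,838
JPY 7,157,838 × 0.005879 = EUR 42,080.93
EUR 42,080.93 ÷ 0.04577 = MXN 919,399.82
Profit = MXN 919,399.82 − MXN 899,000.00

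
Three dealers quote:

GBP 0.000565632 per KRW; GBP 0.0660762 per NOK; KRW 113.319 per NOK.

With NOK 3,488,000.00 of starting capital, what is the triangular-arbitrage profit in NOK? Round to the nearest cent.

Profit: NOK 107,711.43

Profitable loop is NOK → GBP → KRW → NOK:
NOK 3,488,000.00 × 0.0660762 = GBP 230,473.79
GBP 230,473.79 ÷ 0.000565632 = KRW 407,462,424
KRW 407,462,424 ÷ 113.319 = NOK 3,595,711.43
Profit = NOK 3,595,711.43 − NOK 3,488,000.00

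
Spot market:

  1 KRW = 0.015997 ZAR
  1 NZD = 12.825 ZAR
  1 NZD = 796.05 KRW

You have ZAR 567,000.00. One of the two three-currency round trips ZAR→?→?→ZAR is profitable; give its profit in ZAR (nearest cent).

Profitable loop is ZAR → KRW → NZD → ZAR:
ZAR 567,000.00 ÷ 0.015997 = KRW 35,444,146
KRW 35,444,146 ÷ 796.05 = NZD 44,525.02
NZD 44,525.02 × 12.825 = ZAR 571,033.44
Profit = ZAR 571,033.44 − ZAR 567,000.00

Profit: ZAR 4,033.44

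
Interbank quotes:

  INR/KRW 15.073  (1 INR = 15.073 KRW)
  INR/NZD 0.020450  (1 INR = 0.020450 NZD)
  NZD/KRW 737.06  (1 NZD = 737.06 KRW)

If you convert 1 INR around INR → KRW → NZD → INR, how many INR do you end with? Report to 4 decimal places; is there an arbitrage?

Around INR → KRW → NZD → INR: 1 × 15.073 ÷ 737.06 ÷ 0.020450 = 1.000008
Product ≈ 1 (deviation 0.001%, within rounding noise).

1.0000 (no arbitrage)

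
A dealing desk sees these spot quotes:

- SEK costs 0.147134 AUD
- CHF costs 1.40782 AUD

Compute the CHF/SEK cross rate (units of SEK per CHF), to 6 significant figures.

1 CHF × 1.40782 = 1.40782 AUD
1.40782 AUD ÷ 0.147134 = 9.56828 SEK

CHF/SEK = 9.56828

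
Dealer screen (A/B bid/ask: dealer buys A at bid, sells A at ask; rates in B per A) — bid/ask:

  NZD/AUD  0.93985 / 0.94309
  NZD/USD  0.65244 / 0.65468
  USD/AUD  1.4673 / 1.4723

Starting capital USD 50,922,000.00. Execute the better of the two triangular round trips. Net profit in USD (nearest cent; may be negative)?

Net profit: USD 768,628.09

Best loop USD → AUD → NZD → USD:
USD 50,922,000.00 × 1.4673 (sell USD at bid) = AUD 74,717,850.60
AUD 74,717,850.60 ÷ 0.94309 (buy NZD at ask) = NZD 79,226,638.60
NZD 79,226,638.60 × 0.65244 (sell NZD at bid) = USD 51,690,628.09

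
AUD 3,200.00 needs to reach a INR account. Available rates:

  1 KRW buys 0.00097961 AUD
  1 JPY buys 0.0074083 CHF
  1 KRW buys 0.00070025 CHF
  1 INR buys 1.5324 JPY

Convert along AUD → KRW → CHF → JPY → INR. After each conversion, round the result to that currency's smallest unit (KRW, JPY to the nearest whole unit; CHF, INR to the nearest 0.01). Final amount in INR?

INR 201,492.43

AUD 3,200.00 ÷ 0.00097961 = KRW 3,266,606
KRW 3,266,606 × 0.00070025 = CHF 2,287.44
CHF 2,287.44 ÷ 0.0074083 = JPY 308,767
JPY 308,767 ÷ 1.5324 = INR 201,492.43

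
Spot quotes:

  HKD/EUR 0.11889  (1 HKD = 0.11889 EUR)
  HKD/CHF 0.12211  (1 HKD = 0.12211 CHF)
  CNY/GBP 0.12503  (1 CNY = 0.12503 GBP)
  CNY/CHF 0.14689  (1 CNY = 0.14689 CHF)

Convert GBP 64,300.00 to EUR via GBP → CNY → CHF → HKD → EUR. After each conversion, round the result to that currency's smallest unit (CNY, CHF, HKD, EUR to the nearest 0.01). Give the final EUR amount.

EUR 73,550.07

GBP 64,300.00 ÷ 0.12503 = CNY 514,276.57
CNY 514,276.57 × 0.14689 = CHF 75,542.09
CHF 75,542.09 ÷ 0.12211 = HKD 618,639.67
HKD 618,639.67 × 0.11889 = EUR 73,550.07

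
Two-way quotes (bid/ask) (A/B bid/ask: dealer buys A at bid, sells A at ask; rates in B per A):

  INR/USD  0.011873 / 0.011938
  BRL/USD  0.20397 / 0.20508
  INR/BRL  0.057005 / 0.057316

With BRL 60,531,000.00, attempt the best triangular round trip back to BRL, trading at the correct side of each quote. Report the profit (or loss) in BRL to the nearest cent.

Net profit: BRL 610,928.63

Best loop BRL → INR → USD → BRL:
BRL 60,531,000.00 ÷ 0.057316 (buy INR at ask) = INR 1,056,092,539.60
INR 1,056,092,539.60 × 0.011873 (sell INR at bid) = USD 12,538,986.72
USD 12,538,986.72 ÷ 0.20508 (buy BRL at ask) = BRL 61,141,928.63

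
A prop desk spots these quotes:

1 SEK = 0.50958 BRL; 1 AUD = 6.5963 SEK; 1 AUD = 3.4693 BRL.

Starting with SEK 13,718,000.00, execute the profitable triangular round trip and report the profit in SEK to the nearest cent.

Profit: SEK 440,585.93

Profitable loop is SEK → AUD → BRL → SEK:
SEK 13,718,000.00 ÷ 6.5963 = AUD 2,079,650.71
AUD 2,079,650.71 × 3.4693 = BRL 7,214,932.22
BRL 7,214,932.22 ÷ 0.50958 = SEK 14,158,585.93
Profit = SEK 14,158,585.93 − SEK 13,718,000.00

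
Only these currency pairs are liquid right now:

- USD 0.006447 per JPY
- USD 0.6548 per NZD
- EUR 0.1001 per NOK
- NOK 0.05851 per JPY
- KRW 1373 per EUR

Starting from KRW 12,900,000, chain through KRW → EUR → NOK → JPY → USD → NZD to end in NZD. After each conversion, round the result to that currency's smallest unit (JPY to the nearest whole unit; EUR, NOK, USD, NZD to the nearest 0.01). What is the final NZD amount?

KRW 12,900,000 ÷ 1373 = EUR 9,395.48
EUR 9,395.48 ÷ 0.1001 = NOK 93,860.94
NOK 93,860.94 ÷ 0.05851 = JPY 1,604,186
JPY 1,604,186 × 0.006447 = USD 10,342.19
USD 10,342.19 ÷ 0.6548 = NZD 15,794.43

NZD 15,794.43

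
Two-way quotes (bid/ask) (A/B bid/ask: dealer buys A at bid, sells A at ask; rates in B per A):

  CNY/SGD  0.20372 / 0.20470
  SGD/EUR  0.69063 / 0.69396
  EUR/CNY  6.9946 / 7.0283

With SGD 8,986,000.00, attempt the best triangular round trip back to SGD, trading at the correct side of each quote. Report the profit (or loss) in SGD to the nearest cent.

Best loop SGD → CNY → EUR → SGD:
SGD 8,986,000.00 ÷ 0.20470 (buy CNY at ask) = CNY 43,898,387.88
CNY 43,898,387.88 ÷ 7.0283 (buy EUR at ask) = EUR 6,245,946.80
EUR 6,245,946.80 ÷ 0.69396 (buy SGD at ask) = SGD 9,000,442.10

Net profit: SGD 14,442.10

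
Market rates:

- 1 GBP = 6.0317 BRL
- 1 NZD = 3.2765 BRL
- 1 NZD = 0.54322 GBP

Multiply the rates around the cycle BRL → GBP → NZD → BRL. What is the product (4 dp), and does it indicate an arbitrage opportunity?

1.0000 (no arbitrage)

Around BRL → GBP → NZD → BRL: 1 ÷ 6.0317 ÷ 0.54322 × 3.2765 = 0.999988
Product ≈ 1 (deviation 0.001%, within rounding noise).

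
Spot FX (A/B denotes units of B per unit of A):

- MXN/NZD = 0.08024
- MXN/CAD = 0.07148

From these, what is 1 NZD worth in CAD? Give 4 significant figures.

NZD/CAD = 0.8908

1 NZD ÷ 0.08024 = 12.4626 MXN
12.4626 MXN × 0.07148 = 0.890828 CAD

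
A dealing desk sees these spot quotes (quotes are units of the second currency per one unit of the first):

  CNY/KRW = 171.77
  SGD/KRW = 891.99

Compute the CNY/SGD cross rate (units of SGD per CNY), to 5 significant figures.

CNY/SGD = 0.19257

1 CNY × 171.77 = 171.77 KRW
171.77 KRW ÷ 891.99 = 0.192569 SGD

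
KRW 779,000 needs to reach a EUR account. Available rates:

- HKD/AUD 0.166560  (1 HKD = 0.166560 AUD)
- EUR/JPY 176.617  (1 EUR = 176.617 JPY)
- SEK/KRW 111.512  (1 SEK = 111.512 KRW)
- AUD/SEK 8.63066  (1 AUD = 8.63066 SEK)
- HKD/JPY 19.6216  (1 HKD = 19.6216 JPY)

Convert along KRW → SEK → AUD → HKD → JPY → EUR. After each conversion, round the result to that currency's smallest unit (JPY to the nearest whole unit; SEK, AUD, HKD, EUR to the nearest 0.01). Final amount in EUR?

KRW 779,000 ÷ 111.512 = SEK 6,985.80
SEK 6,985.80 ÷ 8.63066 = AUD 809.42
AUD 809.42 ÷ 0.166560 = HKD 4,859.63
HKD 4,859.63 × 19.6216 = JPY 95,354
JPY 95,354 ÷ 176.617 = EUR 539.89

EUR 539.89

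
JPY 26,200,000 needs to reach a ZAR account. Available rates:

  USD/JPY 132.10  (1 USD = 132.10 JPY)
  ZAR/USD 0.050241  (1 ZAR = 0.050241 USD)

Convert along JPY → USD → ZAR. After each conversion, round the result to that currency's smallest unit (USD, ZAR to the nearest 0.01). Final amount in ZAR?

ZAR 3,947,664.26

JPY 26,200,000 ÷ 132.10 = USD 198,334.60
USD 198,334.60 ÷ 0.050241 = ZAR 3,947,664.26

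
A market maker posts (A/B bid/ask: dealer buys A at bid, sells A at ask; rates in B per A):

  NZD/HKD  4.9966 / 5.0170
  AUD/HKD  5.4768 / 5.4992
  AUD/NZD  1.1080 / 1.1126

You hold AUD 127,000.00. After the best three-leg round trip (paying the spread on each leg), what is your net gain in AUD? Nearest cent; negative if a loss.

Best loop AUD → NZD → HKD → AUD:
AUD 127,000.00 × 1.1080 (sell AUD at bid) = NZD 140,716.00
NZD 140,716.00 × 4.9966 (sell NZD at bid) = HKD 703,101.57
HKD 703,101.57 ÷ 5.4992 (buy AUD at ask) = AUD 127,855.25

Net profit: AUD 855.25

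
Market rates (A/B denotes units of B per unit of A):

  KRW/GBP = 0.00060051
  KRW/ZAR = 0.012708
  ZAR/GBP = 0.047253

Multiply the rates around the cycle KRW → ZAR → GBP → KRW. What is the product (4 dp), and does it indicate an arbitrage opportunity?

Around KRW → ZAR → GBP → KRW: 1 × 0.012708 × 0.047253 ÷ 0.00060051 = 0.999969
Product ≈ 1 (deviation 0.003%, within rounding noise).

1.0000 (no arbitrage)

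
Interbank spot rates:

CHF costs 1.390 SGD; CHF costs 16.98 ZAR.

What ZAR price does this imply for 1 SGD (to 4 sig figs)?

1 SGD ÷ 1.390 = 0.719424 CHF
0.719424 CHF × 16.98 = 12.2158 ZAR

SGD/ZAR = 12.22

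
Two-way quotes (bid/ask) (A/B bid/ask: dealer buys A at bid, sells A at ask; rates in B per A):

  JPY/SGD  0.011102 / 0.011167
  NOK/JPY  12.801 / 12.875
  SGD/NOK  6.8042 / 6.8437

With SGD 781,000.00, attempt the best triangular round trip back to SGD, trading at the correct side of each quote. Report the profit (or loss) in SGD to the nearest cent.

Best loop SGD → JPY → NOK → SGD:
SGD 781,000.00 ÷ 0.011167 (buy JPY at ask) = JPY 69,938,211
JPY 69,938,211 ÷ 12.875 (buy NOK at ask) = NOK 5,432,094.04
NOK 5,432,094.04 ÷ 6.8437 (buy SGD at ask) = SGD 793,736.44

Net profit: SGD 12,736.44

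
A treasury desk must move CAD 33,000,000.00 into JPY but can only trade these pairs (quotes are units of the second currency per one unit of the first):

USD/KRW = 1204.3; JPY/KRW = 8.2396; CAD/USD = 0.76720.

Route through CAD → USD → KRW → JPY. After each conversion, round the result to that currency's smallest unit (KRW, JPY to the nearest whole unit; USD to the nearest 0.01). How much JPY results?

JPY 3,700,420,613

CAD 33,000,000.00 × 0.76720 = USD 25,317,600.00
USD 25,317,600.00 × 1204.3 = KRW 30,489,985,680
KRW 30,489,985,680 ÷ 8.2396 = JPY 3,700,420,613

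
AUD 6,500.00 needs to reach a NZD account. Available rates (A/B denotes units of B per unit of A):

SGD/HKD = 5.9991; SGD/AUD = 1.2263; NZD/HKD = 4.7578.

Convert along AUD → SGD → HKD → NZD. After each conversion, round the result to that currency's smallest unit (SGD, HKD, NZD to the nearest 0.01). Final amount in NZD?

AUD 6,500.00 ÷ 1.2263 = SGD 5,300.50
SGD 5,300.50 × 5.9991 = HKD 31,798.23
HKD 31,798.23 ÷ 4.7578 = NZD 6,683.39

NZD 6,683.39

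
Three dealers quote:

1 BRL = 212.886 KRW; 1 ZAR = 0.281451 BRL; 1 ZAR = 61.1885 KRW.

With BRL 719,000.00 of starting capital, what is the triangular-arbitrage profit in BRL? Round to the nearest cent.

Profit: BRL 15,258.19

Profitable loop is BRL → ZAR → KRW → BRL:
BRL 719,000.00 ÷ 0.281451 = ZAR 2,554,618.74
ZAR 2,554,618.74 × 61.1885 = KRW 156,313,289
KRW 156,313,289 ÷ 212.886 = BRL 734,258.19
Profit = BRL 734,258.19 − BRL 719,000.00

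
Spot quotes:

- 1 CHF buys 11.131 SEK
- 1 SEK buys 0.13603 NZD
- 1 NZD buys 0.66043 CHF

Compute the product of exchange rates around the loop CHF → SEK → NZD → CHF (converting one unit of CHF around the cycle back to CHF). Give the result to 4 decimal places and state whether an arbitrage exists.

1.0000 (no arbitrage)

Around CHF → SEK → NZD → CHF: 1 × 11.131 × 0.13603 × 0.66043 = 0.999990
Product ≈ 1 (deviation 0.001%, within rounding noise).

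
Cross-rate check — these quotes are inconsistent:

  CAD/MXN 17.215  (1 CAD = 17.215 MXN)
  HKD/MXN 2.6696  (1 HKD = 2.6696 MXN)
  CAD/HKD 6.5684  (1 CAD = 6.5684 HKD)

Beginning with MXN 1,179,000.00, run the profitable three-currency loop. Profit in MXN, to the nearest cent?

Profit: MXN 21,915.81

Profitable loop is MXN → CAD → HKD → MXN:
MXN 1,179,000.00 ÷ 17.215 = CAD 68,486.78
CAD 68,486.78 × 6.5684 = HKD 449,848.60
HKD 449,848.60 × 2.6696 = MXN 1,200,915.81
Profit = MXN 1,200,915.81 − MXN 1,179,000.00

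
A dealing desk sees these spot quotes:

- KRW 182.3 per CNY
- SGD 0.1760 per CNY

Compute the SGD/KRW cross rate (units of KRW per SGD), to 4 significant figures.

1 SGD ÷ 0.1760 = 5.68182 CNY
5.68182 CNY × 182.3 = 1035.8 KRW

SGD/KRW = 1036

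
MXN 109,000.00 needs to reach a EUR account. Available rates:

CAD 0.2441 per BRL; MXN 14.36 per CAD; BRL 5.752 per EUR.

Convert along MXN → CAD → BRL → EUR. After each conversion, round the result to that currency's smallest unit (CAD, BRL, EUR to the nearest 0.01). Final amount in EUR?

MXN 109,000.00 ÷ 14.36 = CAD 7,590.53
CAD 7,590.53 ÷ 0.2441 = BRL 31,095.99
BRL 31,095.99 ÷ 5.752 = EUR 5,406.12

EUR 5,406.12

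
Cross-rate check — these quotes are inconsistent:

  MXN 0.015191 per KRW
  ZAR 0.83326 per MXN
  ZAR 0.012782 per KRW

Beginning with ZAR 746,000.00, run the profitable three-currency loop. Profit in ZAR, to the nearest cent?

Profit: ZAR 7,304.81

Profitable loop is ZAR → MXN → KRW → ZAR:
ZAR 746,000.00 ÷ 0.83326 = MXN 895,278.78
MXN 895,278.78 ÷ 0.015191 = KRW 58,934,816
KRW 58,934,816 × 0.012782 = ZAR 753,304.81
Profit = ZAR 753,304.81 − ZAR 746,000.00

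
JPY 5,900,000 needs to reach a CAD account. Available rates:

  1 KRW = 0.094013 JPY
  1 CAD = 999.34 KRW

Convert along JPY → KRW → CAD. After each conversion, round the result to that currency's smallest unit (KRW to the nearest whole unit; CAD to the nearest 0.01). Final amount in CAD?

JPY 5,900,000 ÷ 0.094013 = KRW 62,757,278
KRW 62,757,278 ÷ 999.34 = CAD 62,798.73

CAD 62,798.73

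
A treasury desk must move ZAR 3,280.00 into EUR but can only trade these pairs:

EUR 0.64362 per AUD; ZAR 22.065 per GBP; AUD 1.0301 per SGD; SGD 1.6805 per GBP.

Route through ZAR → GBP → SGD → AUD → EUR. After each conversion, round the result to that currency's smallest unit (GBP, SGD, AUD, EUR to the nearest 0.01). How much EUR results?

ZAR 3,280.00 ÷ 22.065 = GBP 148.65
GBP 148.65 × 1.6805 = SGD 249.81
SGD 249.81 × 1.0301 = AUD 257.33
AUD 257.33 × 0.64362 = EUR 165.62

EUR 165.62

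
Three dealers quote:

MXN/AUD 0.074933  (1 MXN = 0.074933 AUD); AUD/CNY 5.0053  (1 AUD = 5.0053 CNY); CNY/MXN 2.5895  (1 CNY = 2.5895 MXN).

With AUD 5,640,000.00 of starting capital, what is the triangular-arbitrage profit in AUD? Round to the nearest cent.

Profitable loop is AUD → MXN → CNY → AUD:
AUD 5,640,000.00 ÷ 0.074933 = MXN 75,267,238.73
MXN 75,267,238.73 ÷ 2.5895 = CNY 29,066,321.19
CNY 29,066,321.19 ÷ 5.0053 = AUD 5,807,108.70
Profit = AUD 5,807,108.70 − AUD 5,640,000.00

Profit: AUD 167,108.70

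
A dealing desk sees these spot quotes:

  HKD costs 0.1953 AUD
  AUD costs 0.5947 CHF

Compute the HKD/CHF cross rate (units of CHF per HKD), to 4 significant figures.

HKD/CHF = 0.1161

1 HKD × 0.1953 = 0.1953 AUD
0.1953 AUD × 0.5947 = 0.116145 CHF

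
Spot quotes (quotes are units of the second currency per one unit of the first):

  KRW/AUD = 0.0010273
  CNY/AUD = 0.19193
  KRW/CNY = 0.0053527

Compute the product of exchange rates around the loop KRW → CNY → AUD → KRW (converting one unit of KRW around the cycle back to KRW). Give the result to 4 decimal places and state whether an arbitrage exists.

1.0000 (no arbitrage)

Around KRW → CNY → AUD → KRW: 1 × 0.0053527 × 0.19193 ÷ 0.0010273 = 1.000043
Product ≈ 1 (deviation 0.004%, within rounding noise).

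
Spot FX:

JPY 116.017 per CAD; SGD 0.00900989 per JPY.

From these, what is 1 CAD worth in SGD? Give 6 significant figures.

1 CAD × 116.017 = 116.017 JPY
116.017 JPY × 0.00900989 = 1.0453 SGD

CAD/SGD = 1.04530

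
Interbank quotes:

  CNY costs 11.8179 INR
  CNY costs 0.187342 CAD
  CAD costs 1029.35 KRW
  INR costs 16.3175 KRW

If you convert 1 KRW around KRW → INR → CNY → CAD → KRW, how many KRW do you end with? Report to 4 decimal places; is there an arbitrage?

Around KRW → INR → CNY → CAD → KRW: 1 ÷ 16.3175 ÷ 11.8179 × 0.187342 × 1029.35 = 1.000010
Product ≈ 1 (deviation 0.001%, within rounding noise).

1.0000 (no arbitrage)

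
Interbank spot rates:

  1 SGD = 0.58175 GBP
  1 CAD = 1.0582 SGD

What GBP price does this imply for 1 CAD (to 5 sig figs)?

CAD/GBP = 0.61561

1 CAD × 1.0582 = 1.0582 SGD
1.0582 SGD × 0.58175 = 0.615608 GBP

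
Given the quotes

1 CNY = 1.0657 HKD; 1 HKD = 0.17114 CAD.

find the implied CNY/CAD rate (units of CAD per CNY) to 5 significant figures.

CNY/CAD = 0.18238

1 CNY × 1.0657 = 1.0657 HKD
1.0657 HKD × 0.17114 = 0.182384 CAD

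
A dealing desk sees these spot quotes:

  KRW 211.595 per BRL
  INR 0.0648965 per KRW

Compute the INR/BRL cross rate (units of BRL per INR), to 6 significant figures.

INR/BRL = 0.0728238

1 INR ÷ 0.0648965 = 15.4092 KRW
15.4092 KRW ÷ 211.595 = 0.0728238 BRL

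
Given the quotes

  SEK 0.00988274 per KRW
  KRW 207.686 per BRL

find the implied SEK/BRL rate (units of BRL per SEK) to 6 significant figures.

1 SEK ÷ 0.00988274 = 101.187 KRW
101.187 KRW ÷ 207.686 = 0.487209 BRL

SEK/BRL = 0.487209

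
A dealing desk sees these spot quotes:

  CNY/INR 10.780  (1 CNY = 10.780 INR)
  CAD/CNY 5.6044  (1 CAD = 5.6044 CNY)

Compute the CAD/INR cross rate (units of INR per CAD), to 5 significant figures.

1 CAD × 5.6044 = 5.6044 CNY
5.6044 CNY × 10.780 = 60.4154 INR

CAD/INR = 60.415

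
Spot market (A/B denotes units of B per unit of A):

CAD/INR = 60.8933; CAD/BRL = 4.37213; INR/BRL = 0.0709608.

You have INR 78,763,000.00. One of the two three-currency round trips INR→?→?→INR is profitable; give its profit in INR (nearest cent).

Profit: INR 931,307.79

Profitable loop is INR → CAD → BRL → INR:
INR 78,763,000.00 ÷ 60.8933 = CAD 1,293,459.21
CAD 1,293,459.21 × 4.37213 = BRL 5,655,171.84
BRL 5,655,171.84 ÷ 0.0709608 = INR 79,694,307.79
Profit = INR 79,694,307.79 − INR 78,763,000.00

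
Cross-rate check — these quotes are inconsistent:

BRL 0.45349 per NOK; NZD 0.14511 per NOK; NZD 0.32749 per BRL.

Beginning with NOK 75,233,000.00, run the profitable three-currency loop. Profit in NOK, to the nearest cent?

Profitable loop is NOK → BRL → NZD → NOK:
NOK 75,233,000.00 × 0.45349 = BRL 34,117,413.17
BRL 34,117,413.17 × 0.32749 = NZD 11,173,111.64
NZD 11,173,111.64 ÷ 0.14511 = NOK 76,997,530.42
Profit = NOK 76,997,530.42 − NOK 75,233,000.00

Profit: NOK 1,764,530.42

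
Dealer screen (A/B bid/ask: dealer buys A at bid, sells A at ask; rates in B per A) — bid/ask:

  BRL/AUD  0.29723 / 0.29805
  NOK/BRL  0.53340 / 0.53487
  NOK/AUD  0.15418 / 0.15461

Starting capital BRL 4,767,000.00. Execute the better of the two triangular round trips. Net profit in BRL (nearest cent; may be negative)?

Net profit: BRL 121,247.93

Best loop BRL → AUD → NOK → BRL:
BRL 4,767,000.00 × 0.29723 (sell BRL at bid) = AUD 1,416,895.41
AUD 1,416,895.41 ÷ 0.15461 (buy NOK at ask) = NOK 9,164,319.32
NOK 9,164,319.32 × 0.53340 (sell NOK at bid) = BRL 4,888,247.93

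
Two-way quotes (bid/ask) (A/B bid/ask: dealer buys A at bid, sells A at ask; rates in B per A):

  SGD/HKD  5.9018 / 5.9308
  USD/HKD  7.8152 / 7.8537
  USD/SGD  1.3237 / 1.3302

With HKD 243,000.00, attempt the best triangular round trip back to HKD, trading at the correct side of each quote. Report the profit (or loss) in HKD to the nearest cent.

Net result: HKD -1,283.65 (no profitable arbitrage after spreads)

Best loop HKD → USD → SGD → HKD:
HKD 243,000.00 ÷ 7.8537 (buy USD at ask) = USD 30,940.83
USD 30,940.83 × 1.3237 (sell USD at bid) = SGD 40,956.38
SGD 40,956.38 × 5.9018 (sell SGD at bid) = HKD 241,716.35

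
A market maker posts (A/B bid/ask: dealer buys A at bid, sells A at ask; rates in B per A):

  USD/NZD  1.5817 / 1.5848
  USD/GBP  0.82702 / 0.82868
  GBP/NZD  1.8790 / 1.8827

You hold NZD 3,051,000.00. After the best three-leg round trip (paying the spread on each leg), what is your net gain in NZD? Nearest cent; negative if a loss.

Best loop NZD → GBP → USD → NZD:
NZD 3,051,000.00 ÷ 1.8827 (buy GBP at ask) = GBP 1,620,544.96
GBP 1,620,544.96 ÷ 0.82868 (buy USD at ask) = USD 1,955,573.88
USD 1,955,573.88 × 1.5817 (sell USD at bid) = NZD 3,093,131.20

Net profit: NZD 42,131.20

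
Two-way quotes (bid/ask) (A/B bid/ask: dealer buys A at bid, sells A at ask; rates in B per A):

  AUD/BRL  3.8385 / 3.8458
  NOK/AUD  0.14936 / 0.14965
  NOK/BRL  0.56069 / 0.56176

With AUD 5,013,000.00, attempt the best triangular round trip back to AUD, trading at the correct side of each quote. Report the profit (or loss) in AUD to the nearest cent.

Best loop AUD → BRL → NOK → AUD:
AUD 5,013,000.00 × 3.8385 (sell AUD at bid) = BRL 19,242,400.50
BRL 19,242,400.50 ÷ 0.56176 (buy NOK at ask) = NOK 34,253,774.74
NOK 34,253,774.74 × 0.14936 (sell NOK at bid) = AUD 5,116,143.80

Net profit: AUD 103,143.80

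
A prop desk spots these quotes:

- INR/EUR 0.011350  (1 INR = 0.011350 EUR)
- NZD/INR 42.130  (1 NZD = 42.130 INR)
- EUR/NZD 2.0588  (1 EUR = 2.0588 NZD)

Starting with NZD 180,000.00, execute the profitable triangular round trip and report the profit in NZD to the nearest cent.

Profitable loop is NZD → EUR → INR → NZD:
NZD 180,000.00 ÷ 2.0588 = EUR 87,429.57
EUR 87,429.57 ÷ 0.011350 = INR 7,703,045.87
INR 7,703,045.87 ÷ 42.130 = NZD 182,839.92
Profit = NZD 182,839.92 − NZD 180,000.00

Profit: NZD 2,839.92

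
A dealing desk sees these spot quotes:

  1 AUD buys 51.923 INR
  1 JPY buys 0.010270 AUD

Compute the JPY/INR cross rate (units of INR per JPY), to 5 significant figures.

JPY/INR = 0.53325

1 JPY × 0.010270 = 0.01027 AUD
0.01027 AUD × 51.923 = 0.533249 INR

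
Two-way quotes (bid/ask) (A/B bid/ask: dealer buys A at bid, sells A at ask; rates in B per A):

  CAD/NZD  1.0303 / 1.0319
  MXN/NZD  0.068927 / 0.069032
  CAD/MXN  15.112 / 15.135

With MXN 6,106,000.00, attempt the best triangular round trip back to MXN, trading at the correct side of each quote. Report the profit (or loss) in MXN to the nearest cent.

Best loop MXN → NZD → CAD → MXN:
MXN 6,106,000.00 × 0.068927 (sell MXN at bid) = NZD 420,868.26
NZD 420,868.26 ÷ 1.0319 (buy CAD at ask) = CAD 407,857.60
CAD 407,857.60 × 15.112 (sell CAD at bid) = MXN 6,163,544.12

Net profit: MXN 57,544.12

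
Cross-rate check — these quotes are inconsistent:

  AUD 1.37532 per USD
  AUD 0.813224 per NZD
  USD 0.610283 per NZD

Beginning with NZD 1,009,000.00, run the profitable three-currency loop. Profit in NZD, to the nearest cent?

Profit: NZD 32,396.25

Profitable loop is NZD → USD → AUD → NZD:
NZD 1,009,000.00 × 0.610283 = USD 615,775.55
USD 615,775.55 × 1.37532 = AUD 846,888.43
AUD 846,888.43 ÷ 0.813224 = NZD 1,041,396.25
Profit = NZD 1,041,396.25 − NZD 1,009,000.00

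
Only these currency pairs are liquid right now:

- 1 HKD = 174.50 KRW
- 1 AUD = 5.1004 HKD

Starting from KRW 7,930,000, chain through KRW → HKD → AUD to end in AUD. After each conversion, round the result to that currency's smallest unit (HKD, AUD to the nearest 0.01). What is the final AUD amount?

KRW 7,930,000 ÷ 174.50 = HKD 45,444.13
HKD 45,444.13 ÷ 5.1004 = AUD 8,909.91

AUD 8,909.91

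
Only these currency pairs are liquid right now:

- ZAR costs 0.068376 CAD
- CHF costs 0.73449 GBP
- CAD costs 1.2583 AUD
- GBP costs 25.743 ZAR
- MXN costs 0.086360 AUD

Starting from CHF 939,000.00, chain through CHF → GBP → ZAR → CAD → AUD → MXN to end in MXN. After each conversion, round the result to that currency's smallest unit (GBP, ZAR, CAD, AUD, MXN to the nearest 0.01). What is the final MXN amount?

CHF 939,000.00 × 0.73449 = GBP 689,686.11
GBP 689,686.11 × 25.743 = ZAR 17,754,589.53
ZAR 17,754,589.53 × 0.068376 = CAD 1,213,987.81
CAD 1,213,987.81 × 1.2583 = AUD 1,527,560.86
AUD 1,527,560.86 ÷ 0.086360 = MXN 17,688,291.57

MXN 17,688,291.57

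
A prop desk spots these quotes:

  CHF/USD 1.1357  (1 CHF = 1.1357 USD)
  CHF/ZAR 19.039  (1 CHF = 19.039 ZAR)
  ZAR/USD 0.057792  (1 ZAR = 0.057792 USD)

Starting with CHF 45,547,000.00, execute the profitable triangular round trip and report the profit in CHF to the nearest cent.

Profitable loop is CHF → USD → ZAR → CHF:
CHF 45,547,000.00 × 1.1357 = USD 51,727,727.90
USD 51,727,727.90 ÷ 0.057792 = ZAR 895,067,274.02
ZAR 895,067,274.02 ÷ 19.039 = CHF 47,012,304.95
Profit = CHF 47,012,304.95 − CHF 45,547,000.00

Profit: CHF 1,465,304.95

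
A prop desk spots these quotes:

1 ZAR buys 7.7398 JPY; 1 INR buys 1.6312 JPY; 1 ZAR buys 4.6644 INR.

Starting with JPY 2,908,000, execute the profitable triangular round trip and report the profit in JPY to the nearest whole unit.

Profitable loop is JPY → INR → ZAR → JPY:
JPY 2,908,000 ÷ 1.6312 = INR 1,782,736.64
INR 1,782,736.64 ÷ 4.6644 = ZAR 382,200.63
ZAR 382,200.63 × 7.7398 = JPY 2,958,156
Profit = JPY 2,958,156 − JPY 2,908,000

Profit: JPY 50,156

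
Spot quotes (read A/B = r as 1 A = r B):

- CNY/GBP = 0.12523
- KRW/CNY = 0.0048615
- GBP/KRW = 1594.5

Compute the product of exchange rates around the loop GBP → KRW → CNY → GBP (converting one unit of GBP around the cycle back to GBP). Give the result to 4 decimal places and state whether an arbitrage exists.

Around GBP → KRW → CNY → GBP: 1 × 1594.5 × 0.0048615 × 0.12523 = 0.970741
Product < 1; profitable direction is GBP → CNY → KRW → GBP.

0.9707 (arbitrage exists)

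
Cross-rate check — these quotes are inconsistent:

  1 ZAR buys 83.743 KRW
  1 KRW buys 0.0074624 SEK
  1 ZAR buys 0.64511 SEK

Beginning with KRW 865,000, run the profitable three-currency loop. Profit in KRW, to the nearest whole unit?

Profitable loop is KRW → ZAR → SEK → KRW:
KRW 865,000 ÷ 83.743 = ZAR 10,329.22
ZAR 10,329.22 × 0.64511 = SEK 6,663.48
SEK 6,663.48 ÷ 0.0074624 = KRW 892,941
Profit = KRW 892,941 − KRW 865,000

Profit: KRW 27,941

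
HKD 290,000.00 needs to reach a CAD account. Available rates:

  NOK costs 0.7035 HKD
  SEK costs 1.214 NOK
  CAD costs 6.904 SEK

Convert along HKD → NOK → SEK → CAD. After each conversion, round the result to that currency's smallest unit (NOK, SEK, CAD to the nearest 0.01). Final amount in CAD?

CAD 49,182.93

HKD 290,000.00 ÷ 0.7035 = NOK 412,224.59
NOK 412,224.59 ÷ 1.214 = SEK 339,558.97
SEK 339,558.97 ÷ 6.904 = CAD 49,182.93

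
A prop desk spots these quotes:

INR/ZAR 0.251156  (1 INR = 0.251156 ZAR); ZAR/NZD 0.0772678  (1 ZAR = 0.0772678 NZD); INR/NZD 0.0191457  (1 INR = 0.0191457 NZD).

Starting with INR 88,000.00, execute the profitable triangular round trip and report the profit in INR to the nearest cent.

Profitable loop is INR → ZAR → NZD → INR:
INR 88,000.00 × 0.251156 = ZAR 22,101.73
ZAR 22,101.73 × 0.0772678 = NZD 1,707.75
NZD 1,707.75 ÷ 0.0191457 = INR 89,197.67
Profit = INR 89,197.67 − INR 88,000.00

Profit: INR 1,197.67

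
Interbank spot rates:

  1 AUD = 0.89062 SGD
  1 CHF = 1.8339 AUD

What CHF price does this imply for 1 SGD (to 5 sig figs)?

SGD/CHF = 0.61225

1 SGD ÷ 0.89062 = 1.12281 AUD
1.12281 AUD ÷ 1.8339 = 0.612254 CHF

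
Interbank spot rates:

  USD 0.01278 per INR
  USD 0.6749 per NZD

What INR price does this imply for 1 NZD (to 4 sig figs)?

1 NZD × 0.6749 = 0.6749 USD
0.6749 USD ÷ 0.01278 = 52.8091 INR

NZD/INR = 52.81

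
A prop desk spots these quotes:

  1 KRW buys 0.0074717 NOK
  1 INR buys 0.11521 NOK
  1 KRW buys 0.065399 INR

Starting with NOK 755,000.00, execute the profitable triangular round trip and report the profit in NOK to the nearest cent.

Profitable loop is NOK → KRW → INR → NOK:
NOK 755,000.00 ÷ 0.0074717 = KRW 101,047,954
KRW 101,047,954 × 0.065399 = INR 6,608,435.16
INR 6,608,435.16 × 0.11521 = NOK 761,357.82
Profit = NOK 761,357.82 − NOK 755,000.00

Profit: NOK 6,357.82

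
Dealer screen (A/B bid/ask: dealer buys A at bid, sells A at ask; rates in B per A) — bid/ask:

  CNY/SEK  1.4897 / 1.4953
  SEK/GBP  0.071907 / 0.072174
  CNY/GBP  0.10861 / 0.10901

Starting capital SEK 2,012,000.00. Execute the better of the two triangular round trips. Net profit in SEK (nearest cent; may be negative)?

Net profit: SEK 12,830.54

Best loop SEK → CNY → GBP → SEK:
SEK 2,012,000.00 ÷ 1.4953 (buy CNY at ask) = CNY 1,345,549.39
CNY 1,345,549.39 × 0.10861 (sell CNY at bid) = GBP 146,140.12
GBP 146,140.12 ÷ 0.072174 (buy SEK at ask) = SEK 2,024,830.54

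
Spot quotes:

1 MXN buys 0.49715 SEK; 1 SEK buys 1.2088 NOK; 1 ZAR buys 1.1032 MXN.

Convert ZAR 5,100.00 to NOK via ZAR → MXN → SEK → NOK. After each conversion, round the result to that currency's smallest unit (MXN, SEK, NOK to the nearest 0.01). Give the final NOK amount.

NOK 3,381.16

ZAR 5,100.00 × 1.1032 = MXN 5,626.32
MXN 5,626.32 × 0.49715 = SEK 2,797.12
SEK 2,797.12 × 1.2088 = NOK 3,381.16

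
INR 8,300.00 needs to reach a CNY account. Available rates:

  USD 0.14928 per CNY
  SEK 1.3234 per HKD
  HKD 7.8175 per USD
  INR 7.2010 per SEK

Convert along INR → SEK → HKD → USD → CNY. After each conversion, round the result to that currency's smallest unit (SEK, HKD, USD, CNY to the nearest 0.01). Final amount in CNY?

CNY 746.32

INR 8,300.00 ÷ 7.2010 = SEK 1,152.62
SEK 1,152.62 ÷ 1.3234 = HKD 870.95
HKD 870.95 ÷ 7.8175 = USD 111.41
USD 111.41 ÷ 0.14928 = CNY 746.32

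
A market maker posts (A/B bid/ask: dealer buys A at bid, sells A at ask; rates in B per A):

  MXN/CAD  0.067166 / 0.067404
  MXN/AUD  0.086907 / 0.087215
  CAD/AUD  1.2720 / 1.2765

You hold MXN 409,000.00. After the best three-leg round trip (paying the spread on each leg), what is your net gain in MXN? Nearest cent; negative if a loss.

Net profit: MXN 4,115.58

Best loop MXN → AUD → CAD → MXN:
MXN 409,000.00 × 0.086907 (sell MXN at bid) = AUD 35,544.96
AUD 35,544.96 ÷ 1.2765 (buy CAD at ask) = CAD 27,845.64
CAD 27,845.64 ÷ 0.067404 (buy MXN at ask) = MXN 413,115.58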